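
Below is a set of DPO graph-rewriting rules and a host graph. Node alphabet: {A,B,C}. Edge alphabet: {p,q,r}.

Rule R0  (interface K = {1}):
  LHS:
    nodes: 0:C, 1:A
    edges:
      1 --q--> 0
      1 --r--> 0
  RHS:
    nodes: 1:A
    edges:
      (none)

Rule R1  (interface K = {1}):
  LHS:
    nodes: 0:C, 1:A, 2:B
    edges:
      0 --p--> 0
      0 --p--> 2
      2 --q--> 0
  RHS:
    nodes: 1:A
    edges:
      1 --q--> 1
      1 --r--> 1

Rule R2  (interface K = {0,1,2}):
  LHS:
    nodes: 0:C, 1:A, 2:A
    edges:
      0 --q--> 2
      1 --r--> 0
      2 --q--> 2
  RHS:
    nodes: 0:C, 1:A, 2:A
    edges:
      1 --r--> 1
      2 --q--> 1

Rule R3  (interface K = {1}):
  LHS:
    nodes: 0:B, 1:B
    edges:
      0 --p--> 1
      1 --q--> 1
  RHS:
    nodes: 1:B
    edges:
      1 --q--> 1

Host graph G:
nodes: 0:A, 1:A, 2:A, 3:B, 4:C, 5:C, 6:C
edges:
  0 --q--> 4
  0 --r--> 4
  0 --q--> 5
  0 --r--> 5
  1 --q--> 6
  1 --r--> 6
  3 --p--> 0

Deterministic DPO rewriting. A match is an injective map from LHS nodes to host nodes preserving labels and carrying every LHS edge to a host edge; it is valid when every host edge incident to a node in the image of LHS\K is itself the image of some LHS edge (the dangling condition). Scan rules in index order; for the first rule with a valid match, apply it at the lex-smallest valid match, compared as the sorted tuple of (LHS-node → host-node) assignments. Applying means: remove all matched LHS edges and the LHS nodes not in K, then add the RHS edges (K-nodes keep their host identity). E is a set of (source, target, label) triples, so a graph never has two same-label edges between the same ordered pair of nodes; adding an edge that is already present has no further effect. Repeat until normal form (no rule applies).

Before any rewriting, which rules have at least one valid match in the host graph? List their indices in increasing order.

R0: 3 valid matches — {0↦4, 1↦0}, {0↦5, 1↦0}, {0↦6, 1↦1}
R1: no valid match — LHS pattern not found
R2: no valid match — LHS pattern not found
R3: no valid match — LHS pattern not found

Answer: [R0]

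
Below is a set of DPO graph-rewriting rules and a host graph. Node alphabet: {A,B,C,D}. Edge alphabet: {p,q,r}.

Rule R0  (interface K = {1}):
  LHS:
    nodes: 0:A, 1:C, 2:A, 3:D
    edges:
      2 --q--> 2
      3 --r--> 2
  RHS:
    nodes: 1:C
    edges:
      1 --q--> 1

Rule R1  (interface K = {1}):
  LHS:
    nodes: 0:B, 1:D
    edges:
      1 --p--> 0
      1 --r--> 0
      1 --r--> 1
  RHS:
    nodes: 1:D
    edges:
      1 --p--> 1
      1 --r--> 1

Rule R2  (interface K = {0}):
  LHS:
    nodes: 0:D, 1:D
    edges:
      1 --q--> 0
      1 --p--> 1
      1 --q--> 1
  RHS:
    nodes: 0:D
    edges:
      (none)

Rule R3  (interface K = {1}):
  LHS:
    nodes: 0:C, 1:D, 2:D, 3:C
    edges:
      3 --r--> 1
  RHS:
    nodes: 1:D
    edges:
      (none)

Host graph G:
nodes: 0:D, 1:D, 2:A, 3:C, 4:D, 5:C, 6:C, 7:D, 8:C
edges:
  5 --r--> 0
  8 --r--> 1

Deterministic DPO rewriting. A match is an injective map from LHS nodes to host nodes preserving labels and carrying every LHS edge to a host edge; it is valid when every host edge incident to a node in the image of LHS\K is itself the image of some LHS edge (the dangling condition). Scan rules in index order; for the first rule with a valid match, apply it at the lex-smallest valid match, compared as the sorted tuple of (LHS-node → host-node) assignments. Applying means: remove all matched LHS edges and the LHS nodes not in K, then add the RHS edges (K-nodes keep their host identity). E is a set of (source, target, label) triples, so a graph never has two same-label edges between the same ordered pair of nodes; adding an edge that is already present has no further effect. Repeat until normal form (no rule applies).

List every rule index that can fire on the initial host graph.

Answer: [R3]

Derivation:
R0: no valid match — LHS pattern not found
R1: no valid match — LHS pattern not found
R2: no valid match — LHS pattern not found
R3: 8 valid matches — {0↦3, 1↦0, 2↦4, 3↦5}, {0↦3, 1↦0, 2↦7, 3↦5}, {0↦3, 1↦1, 2↦4, 3↦8} (+5 more)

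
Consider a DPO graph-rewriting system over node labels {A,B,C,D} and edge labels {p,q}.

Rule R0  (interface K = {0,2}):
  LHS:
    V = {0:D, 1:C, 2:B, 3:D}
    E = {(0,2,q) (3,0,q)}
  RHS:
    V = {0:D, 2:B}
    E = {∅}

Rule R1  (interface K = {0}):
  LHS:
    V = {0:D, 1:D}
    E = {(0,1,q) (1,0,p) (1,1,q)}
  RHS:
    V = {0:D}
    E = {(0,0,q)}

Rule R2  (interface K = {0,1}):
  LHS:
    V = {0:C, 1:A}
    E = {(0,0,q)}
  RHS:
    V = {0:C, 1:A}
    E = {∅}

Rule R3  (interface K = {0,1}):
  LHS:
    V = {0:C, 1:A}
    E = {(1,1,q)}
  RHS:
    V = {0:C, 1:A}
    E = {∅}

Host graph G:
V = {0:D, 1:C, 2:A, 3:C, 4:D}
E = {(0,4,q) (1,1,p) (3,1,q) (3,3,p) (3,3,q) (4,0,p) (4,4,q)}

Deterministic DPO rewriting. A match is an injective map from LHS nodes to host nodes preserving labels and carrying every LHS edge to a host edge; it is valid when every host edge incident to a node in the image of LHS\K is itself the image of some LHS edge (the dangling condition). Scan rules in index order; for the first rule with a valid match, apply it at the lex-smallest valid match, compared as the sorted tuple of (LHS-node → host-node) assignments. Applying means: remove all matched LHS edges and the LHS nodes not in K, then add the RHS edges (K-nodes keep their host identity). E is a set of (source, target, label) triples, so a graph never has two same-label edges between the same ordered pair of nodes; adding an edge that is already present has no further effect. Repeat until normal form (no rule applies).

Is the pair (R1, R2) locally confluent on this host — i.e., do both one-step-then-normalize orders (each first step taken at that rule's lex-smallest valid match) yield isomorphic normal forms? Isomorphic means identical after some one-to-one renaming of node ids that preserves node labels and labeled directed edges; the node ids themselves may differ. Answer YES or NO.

Answer: YES

Derivation:
branch R1-first: apply at {0↦0, 1↦4} → |E|=5, then 1 more step(s) → NF |V|=4 |E|=4 V={0:D, 1:C, 2:A, 3:C} E=0-q->0 1-p->1 3-q->1 3-p->3
branch R2-first: apply at {0↦3, 1↦2} → |E|=6, then 1 more step(s) → NF |V|=4 |E|=4 V={0:D, 1:C, 2:A, 3:C} E=0-q->0 1-p->1 3-q->1 3-p->3
graphs isomorphic (equal up to label-preserving node renaming)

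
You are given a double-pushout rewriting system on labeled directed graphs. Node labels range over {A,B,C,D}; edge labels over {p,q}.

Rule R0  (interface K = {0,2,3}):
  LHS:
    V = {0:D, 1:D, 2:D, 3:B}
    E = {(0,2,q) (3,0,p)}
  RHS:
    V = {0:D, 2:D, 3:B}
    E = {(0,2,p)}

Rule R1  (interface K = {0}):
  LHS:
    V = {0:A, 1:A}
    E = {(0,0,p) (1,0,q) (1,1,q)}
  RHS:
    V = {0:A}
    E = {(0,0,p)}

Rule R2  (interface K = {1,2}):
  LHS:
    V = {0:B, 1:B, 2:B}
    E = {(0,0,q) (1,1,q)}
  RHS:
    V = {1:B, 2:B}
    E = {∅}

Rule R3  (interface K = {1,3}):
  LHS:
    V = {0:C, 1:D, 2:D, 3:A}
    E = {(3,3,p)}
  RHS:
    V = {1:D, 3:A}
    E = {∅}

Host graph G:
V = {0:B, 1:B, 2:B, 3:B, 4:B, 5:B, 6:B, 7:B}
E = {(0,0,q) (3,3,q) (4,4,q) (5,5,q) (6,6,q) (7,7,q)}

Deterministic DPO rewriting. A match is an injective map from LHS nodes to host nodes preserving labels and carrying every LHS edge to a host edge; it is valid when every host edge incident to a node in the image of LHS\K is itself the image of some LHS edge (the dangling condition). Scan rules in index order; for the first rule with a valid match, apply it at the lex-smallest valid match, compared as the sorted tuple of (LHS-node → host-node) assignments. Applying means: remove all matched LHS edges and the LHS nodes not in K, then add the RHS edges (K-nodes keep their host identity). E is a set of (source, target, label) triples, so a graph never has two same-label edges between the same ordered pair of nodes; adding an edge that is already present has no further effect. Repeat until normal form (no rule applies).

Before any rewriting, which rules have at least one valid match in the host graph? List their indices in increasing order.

Answer: [R2]

Rewrite trace:
R0: no valid match — LHS pattern not found
R1: no valid match — LHS pattern not found
R2: 180 valid matches — {0↦0, 1↦3, 2↦1}, {0↦0, 1↦3, 2↦2}, {0↦0, 1↦3, 2↦4} (+177 more)
R3: no valid match — LHS pattern not found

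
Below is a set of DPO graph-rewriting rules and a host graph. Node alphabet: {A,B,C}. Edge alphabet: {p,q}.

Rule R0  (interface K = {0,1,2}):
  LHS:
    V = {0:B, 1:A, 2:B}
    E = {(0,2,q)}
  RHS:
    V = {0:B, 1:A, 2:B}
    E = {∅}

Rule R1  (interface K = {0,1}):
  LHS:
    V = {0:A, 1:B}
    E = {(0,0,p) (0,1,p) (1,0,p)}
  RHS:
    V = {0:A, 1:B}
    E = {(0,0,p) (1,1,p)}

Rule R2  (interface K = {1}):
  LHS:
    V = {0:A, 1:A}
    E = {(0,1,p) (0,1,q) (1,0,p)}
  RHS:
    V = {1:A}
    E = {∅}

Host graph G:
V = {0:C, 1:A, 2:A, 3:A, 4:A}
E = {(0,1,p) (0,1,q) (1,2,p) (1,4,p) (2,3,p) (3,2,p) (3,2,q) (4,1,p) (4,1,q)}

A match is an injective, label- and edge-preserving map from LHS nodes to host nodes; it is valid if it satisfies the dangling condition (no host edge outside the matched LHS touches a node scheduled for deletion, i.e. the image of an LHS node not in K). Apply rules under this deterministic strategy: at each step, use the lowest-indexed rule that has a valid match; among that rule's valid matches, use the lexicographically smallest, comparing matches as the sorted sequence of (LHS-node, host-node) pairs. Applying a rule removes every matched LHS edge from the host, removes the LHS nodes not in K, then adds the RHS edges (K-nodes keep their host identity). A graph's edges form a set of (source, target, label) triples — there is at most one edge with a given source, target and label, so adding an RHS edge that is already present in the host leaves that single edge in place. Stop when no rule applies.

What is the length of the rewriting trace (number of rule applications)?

start.  V:5 E:9  edges: 0-p->1 0-q->1 1-p->2 1-p->4 2-p->3 3-p->2 3-q->2 4-p->1 4-q->1
1. fire R2 via {0↦3, 1↦2}  →  V:4 E:6  edges: 0-p->1 0-q->1 1-p->2 1-p->4 4-p->1 4-q->1
2. fire R2 via {0↦4, 1↦1}  →  V:3 E:3  edges: 0-p->1 0-q->1 1-p->2
normal form: no rule applies after step 2

Answer: 2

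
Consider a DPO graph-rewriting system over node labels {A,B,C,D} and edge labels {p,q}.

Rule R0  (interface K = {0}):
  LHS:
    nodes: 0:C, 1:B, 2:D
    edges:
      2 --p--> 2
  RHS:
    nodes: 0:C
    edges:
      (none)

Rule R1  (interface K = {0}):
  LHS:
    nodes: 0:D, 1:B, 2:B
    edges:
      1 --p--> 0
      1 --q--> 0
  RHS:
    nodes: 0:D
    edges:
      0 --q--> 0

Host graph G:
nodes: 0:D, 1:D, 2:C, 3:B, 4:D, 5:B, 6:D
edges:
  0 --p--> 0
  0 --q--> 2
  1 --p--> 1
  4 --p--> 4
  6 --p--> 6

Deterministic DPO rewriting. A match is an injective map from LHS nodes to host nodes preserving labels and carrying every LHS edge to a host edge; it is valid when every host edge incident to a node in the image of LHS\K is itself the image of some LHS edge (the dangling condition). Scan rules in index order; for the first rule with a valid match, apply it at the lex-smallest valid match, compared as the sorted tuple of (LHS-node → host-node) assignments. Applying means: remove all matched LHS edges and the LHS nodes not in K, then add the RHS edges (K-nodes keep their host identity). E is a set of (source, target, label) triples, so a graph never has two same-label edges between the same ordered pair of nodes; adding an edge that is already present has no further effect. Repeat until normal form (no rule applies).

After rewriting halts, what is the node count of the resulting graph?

Answer: 3

Steps:
start.  V:7 E:5  edges: 0-p->0 0-q->2 1-p->1 4-p->4 6-p->6
1. fire R0 via {0↦2, 1↦3, 2↦1}  →  V:5 E:4  edges: 0-p->0 0-q->2 4-p->4 6-p->6
2. fire R0 via {0↦2, 1↦5, 2↦4}  →  V:3 E:3  edges: 0-p->0 0-q->2 6-p->6
normal form: no rule applies after step 2
NF nodes: {0:D, 2:C, 6:D}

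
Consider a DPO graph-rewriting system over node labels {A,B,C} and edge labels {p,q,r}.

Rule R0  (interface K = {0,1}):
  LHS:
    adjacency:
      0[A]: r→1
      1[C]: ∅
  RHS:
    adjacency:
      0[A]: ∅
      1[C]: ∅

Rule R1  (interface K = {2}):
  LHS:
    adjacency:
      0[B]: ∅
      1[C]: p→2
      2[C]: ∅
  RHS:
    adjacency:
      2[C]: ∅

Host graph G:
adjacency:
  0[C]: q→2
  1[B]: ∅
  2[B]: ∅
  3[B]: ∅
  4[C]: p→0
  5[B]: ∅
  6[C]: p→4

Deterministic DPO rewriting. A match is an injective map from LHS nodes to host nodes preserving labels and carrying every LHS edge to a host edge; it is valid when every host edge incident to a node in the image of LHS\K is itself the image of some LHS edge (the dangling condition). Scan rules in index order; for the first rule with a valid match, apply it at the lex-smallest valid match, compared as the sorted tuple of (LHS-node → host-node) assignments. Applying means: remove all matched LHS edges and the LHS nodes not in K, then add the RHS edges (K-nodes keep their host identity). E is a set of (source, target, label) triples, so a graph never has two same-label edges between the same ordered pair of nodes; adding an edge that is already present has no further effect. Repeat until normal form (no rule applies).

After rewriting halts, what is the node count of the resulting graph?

Answer: 3

Derivation:
initial: |V|=7 |E|=3  E = 0-q->2 4-p->0 6-p->4
step 1: apply R1 at {0↦1, 1↦6, 2↦4}  → |V|=5 |E|=2  E = 0-q->2 4-p->0
step 2: apply R1 at {0↦3, 1↦4, 2↦0}  → |V|=3 |E|=1  E = 0-q->2
halt: no rule applies after step 2
NF nodes: {0:C, 2:B, 5:B}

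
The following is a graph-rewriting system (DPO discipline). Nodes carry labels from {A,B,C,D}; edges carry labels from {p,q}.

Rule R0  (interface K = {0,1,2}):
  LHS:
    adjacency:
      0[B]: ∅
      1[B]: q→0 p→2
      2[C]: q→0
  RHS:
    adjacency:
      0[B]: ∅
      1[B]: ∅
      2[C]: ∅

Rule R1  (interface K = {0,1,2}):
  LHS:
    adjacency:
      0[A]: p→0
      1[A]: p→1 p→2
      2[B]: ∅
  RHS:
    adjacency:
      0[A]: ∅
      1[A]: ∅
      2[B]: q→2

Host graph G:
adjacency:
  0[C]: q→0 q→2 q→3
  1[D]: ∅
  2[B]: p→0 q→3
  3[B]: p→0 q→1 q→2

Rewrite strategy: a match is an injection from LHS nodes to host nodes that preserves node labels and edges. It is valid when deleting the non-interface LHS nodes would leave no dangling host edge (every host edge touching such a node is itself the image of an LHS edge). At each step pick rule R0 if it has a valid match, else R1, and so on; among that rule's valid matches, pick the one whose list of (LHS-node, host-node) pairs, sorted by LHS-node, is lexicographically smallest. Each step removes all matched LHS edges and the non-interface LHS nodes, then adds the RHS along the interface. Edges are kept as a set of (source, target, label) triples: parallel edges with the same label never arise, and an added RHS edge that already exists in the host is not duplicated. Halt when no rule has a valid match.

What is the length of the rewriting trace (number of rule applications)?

Answer: 2

Steps:
[0] host  ⇒  4 nodes, 8 edges  {0-q->0 0-q->2 0-q->3 2-p->0 2-q->3 3-p->0 3-q->1 3-q->2}
[1] R0 @ {0↦2, 1↦3, 2↦0}  ⇒  4 nodes, 5 edges  {0-q->0 0-q->3 2-p->0 2-q->3 3-q->1}
[2] R0 @ {0↦3, 1↦2, 2↦0}  ⇒  4 nodes, 2 edges  {0-q->0 3-q->1}
final graph: no rule applies after step 2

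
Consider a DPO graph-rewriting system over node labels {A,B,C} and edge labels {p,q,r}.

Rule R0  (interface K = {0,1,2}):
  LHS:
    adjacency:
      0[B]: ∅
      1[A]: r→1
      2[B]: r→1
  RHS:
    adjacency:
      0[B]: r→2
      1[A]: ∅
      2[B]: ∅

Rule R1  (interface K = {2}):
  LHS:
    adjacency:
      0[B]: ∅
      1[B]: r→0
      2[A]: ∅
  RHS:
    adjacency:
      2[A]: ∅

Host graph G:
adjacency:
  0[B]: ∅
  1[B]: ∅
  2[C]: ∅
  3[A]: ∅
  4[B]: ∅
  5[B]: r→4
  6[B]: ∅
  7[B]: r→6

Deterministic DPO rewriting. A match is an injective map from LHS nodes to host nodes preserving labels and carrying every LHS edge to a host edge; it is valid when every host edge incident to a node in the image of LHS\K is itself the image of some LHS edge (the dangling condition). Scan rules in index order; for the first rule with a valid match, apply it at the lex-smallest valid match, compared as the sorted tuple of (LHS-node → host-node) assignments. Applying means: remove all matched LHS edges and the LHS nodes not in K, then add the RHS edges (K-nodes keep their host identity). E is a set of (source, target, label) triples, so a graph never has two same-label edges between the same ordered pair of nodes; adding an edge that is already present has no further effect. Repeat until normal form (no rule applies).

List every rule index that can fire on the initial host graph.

Answer: [R1]

Derivation:
R0: no valid match — LHS pattern not found
R1: 2 valid matches — {0↦4, 1↦5, 2↦3}, {0↦6, 1↦7, 2↦3}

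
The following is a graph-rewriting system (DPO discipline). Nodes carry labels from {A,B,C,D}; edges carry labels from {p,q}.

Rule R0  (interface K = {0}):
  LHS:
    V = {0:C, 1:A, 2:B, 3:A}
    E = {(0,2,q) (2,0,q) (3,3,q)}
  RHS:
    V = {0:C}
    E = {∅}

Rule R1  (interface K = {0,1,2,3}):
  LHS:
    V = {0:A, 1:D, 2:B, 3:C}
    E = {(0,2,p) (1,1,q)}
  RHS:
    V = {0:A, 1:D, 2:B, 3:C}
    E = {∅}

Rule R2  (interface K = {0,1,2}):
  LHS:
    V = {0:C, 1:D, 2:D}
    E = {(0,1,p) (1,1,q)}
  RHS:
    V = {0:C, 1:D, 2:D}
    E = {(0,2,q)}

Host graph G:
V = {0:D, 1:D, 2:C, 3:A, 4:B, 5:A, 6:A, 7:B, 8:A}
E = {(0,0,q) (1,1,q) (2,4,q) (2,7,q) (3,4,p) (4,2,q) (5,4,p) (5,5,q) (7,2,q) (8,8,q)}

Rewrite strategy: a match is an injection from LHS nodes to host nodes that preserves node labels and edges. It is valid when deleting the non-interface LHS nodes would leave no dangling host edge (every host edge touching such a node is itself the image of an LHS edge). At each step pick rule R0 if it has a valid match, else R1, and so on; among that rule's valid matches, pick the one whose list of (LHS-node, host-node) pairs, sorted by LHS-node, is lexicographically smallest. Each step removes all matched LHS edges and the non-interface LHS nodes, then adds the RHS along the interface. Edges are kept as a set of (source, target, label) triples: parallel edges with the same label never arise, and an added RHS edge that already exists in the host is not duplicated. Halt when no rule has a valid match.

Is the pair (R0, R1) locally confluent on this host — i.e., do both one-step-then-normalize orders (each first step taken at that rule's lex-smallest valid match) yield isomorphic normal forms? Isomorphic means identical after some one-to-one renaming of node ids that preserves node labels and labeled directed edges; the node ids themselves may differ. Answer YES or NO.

branch R0-first: apply at {0↦2, 1↦6, 2↦7, 3↦8} → |E|=7, then 3 more step(s) → NF |V|=3 |E|=0 V={0:D, 1:D, 2:C} E=∅
branch R1-first: apply at {0↦3, 1↦0, 2↦4, 3↦2} → |E|=8, then 3 more step(s) → NF |V|=3 |E|=0 V={0:D, 1:D, 2:C} E=∅
graphs isomorphic (equal up to label-preserving node renaming)

Answer: YES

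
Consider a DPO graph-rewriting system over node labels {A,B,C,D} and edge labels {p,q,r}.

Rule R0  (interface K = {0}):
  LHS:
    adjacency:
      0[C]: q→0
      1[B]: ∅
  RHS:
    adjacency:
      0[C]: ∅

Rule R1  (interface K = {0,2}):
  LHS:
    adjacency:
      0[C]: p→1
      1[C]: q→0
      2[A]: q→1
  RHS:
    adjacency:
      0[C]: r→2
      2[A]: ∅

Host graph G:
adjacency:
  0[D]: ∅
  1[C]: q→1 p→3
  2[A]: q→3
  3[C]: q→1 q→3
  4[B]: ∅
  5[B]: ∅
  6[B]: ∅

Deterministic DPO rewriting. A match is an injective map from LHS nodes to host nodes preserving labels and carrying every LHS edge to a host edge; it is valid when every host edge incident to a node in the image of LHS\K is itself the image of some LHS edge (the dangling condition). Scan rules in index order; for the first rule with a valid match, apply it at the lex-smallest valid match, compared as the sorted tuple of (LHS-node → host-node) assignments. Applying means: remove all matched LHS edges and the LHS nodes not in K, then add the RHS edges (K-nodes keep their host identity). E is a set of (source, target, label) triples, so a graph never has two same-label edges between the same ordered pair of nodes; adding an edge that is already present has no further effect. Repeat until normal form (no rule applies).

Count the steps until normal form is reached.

initial: |V|=7 |E|=5  E = 1-q->1 1-p->3 2-q->3 3-q->1 3-q->3
step 1: apply R0 at {0↦1, 1↦4}  → |V|=6 |E|=4  E = 1-p->3 2-q->3 3-q->1 3-q->3
step 2: apply R0 at {0↦3, 1↦5}  → |V|=5 |E|=3  E = 1-p->3 2-q->3 3-q->1
step 3: apply R1 at {0↦1, 1↦3, 2↦2}  → |V|=4 |E|=1  E = 1-r->2
normal form: no rule applies after step 3

Answer: 3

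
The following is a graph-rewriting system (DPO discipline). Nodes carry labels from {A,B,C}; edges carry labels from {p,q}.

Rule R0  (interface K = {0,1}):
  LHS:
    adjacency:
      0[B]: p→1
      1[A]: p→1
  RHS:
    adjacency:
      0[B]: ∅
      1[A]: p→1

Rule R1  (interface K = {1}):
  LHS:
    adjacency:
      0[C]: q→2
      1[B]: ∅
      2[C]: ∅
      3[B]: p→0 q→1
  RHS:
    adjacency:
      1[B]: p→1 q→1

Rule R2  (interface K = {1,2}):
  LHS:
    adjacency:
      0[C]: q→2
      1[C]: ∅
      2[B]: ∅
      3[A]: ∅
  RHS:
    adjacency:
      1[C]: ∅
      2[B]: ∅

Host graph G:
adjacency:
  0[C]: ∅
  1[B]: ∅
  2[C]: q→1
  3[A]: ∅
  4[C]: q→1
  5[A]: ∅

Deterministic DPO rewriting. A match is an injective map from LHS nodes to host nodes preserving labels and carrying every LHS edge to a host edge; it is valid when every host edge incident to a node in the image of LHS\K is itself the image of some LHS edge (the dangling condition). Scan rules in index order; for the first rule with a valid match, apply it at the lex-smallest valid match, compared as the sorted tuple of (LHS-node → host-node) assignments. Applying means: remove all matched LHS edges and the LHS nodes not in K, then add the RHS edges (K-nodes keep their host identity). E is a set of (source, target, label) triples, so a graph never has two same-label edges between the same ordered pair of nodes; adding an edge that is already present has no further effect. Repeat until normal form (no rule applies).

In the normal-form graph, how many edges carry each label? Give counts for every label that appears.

Answer: (no edges)

Derivation:
[0] host  ⇒  6 nodes, 2 edges  {2-q->1 4-q->1}
[1] R2 @ {0↦2, 1↦0, 2↦1, 3↦3}  ⇒  4 nodes, 1 edges  {4-q->1}
[2] R2 @ {0↦4, 1↦0, 2↦1, 3↦5}  ⇒  2 nodes, 0 edges  {∅}
normal form: no rule applies after step 2
NF edges: []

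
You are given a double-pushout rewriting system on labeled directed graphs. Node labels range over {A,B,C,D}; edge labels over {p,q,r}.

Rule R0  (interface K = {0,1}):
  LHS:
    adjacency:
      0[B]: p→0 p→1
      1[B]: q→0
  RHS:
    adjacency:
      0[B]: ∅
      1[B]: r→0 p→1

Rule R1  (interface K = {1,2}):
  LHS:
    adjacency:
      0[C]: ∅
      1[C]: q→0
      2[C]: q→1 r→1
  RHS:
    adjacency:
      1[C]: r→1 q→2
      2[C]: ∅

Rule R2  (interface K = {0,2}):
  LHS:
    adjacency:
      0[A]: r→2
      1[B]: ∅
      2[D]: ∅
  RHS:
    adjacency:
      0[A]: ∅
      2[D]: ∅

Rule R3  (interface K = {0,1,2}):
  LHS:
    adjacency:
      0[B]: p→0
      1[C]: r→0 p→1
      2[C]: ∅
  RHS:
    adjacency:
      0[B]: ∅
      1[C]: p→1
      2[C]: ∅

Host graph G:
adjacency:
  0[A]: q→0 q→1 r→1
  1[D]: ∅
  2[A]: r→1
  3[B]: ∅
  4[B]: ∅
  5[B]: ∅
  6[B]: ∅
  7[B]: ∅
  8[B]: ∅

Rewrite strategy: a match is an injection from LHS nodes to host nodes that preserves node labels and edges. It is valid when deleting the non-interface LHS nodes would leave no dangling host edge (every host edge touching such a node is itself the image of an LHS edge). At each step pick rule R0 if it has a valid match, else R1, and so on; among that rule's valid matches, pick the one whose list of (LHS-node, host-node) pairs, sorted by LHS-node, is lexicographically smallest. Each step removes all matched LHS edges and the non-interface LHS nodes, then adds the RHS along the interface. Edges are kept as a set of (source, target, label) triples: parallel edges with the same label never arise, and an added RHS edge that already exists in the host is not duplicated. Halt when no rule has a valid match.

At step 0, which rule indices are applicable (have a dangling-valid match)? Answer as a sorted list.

R0: no valid match — LHS pattern not found
R1: no valid match — LHS pattern not found
R2: 12 valid matches — {0↦0, 1↦3, 2↦1}, {0↦0, 1↦4, 2↦1}, {0↦0, 1↦5, 2↦1} (+9 more)
R3: no valid match — LHS pattern not found

Answer: [R2]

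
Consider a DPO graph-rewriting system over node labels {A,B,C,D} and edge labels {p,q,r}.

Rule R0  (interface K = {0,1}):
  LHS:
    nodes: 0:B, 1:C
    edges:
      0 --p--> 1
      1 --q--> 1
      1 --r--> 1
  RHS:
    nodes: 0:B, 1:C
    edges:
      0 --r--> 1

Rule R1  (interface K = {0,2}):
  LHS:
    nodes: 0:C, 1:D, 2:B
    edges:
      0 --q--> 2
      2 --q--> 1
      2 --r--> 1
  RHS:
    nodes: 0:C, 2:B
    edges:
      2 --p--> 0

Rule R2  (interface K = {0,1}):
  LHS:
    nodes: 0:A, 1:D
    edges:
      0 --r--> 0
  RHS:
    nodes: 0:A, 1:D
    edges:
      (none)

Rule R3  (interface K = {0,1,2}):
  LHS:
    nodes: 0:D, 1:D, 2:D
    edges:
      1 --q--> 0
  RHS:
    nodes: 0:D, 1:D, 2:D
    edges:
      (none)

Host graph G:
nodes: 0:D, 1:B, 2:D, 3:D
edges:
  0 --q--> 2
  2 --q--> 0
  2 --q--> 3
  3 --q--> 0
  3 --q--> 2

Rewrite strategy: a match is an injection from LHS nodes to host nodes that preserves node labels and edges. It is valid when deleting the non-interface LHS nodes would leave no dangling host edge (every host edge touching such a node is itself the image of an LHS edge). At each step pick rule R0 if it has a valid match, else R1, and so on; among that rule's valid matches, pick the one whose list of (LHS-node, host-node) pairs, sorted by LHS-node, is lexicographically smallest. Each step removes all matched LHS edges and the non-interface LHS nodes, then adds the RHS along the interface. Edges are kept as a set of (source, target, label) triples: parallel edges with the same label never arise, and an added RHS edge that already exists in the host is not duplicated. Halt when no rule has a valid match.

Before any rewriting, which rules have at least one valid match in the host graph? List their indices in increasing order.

Answer: [R3]

Rewrite trace:
R0: no valid match — LHS pattern not found
R1: no valid match — LHS pattern not found
R2: no valid match — LHS pattern not found
R3: 5 valid matches — {0↦0, 1↦2, 2↦3}, {0↦0, 1↦3, 2↦2}, {0↦2, 1↦0, 2↦3} (+2 more)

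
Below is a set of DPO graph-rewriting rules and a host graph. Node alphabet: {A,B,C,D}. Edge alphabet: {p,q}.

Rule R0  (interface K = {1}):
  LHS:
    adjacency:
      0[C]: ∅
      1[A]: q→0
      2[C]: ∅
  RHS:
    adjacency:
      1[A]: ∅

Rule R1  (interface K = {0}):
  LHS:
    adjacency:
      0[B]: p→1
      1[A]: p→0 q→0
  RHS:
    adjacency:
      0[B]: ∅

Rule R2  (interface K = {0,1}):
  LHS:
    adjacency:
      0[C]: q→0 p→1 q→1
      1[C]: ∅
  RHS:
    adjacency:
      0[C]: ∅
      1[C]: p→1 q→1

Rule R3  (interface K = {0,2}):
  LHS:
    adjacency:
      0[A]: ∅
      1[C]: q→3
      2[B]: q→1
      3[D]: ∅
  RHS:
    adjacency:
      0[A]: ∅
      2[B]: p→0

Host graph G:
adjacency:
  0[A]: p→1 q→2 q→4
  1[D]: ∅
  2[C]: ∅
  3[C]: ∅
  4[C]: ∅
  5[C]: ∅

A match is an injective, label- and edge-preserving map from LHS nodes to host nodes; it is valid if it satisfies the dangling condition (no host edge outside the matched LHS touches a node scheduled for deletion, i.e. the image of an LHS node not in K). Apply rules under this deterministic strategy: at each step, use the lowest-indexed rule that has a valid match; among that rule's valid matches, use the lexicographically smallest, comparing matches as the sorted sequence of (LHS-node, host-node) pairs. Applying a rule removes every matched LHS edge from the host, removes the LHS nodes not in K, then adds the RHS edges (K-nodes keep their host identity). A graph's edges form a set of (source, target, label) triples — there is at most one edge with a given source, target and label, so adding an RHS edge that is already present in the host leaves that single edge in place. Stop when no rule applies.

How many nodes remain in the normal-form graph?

Answer: 2

Derivation:
start.  V:6 E:3  edges: 0-p->1 0-q->2 0-q->4
1. fire R0 via {0↦2, 1↦0, 2↦3}  →  V:4 E:2  edges: 0-p->1 0-q->4
2. fire R0 via {0↦4, 1↦0, 2↦5}  →  V:2 E:1  edges: 0-p->1
halt: no rule applies after step 2
NF nodes: {0:A, 1:D}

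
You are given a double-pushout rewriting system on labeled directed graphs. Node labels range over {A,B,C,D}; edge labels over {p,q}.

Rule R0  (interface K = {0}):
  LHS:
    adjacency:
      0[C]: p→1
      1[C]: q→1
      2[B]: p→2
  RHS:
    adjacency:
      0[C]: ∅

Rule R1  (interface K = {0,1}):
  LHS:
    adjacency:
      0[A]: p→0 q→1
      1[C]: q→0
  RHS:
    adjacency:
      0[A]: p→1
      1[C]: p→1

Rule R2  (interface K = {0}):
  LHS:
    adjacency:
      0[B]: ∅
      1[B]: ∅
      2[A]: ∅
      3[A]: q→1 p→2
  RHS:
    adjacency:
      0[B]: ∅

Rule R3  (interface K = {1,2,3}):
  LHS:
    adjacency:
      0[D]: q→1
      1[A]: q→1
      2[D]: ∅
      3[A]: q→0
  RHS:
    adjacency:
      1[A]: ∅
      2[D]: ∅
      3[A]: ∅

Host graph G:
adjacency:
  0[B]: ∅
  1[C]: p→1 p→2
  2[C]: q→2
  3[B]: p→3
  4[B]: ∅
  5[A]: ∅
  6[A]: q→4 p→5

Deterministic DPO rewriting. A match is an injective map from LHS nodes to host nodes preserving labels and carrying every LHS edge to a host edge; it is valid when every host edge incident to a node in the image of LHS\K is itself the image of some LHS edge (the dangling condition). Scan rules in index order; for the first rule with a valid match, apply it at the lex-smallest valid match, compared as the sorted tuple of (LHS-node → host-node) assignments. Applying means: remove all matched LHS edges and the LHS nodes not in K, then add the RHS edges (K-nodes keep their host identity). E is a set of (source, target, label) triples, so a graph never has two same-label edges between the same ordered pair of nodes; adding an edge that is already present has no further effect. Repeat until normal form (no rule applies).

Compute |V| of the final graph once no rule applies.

Answer: 2

Steps:
[0] host  ⇒  7 nodes, 6 edges  {1-p->1 1-p->2 2-q->2 3-p->3 6-q->4 6-p->5}
[1] R0 @ {0↦1, 1↦2, 2↦3}  ⇒  5 nodes, 3 edges  {1-p->1 6-q->4 6-p->5}
[2] R2 @ {0↦0, 1↦4, 2↦5, 3↦6}  ⇒  2 nodes, 1 edges  {1-p->1}
final graph: no rule applies after step 2
NF nodes: {0:B, 1:C}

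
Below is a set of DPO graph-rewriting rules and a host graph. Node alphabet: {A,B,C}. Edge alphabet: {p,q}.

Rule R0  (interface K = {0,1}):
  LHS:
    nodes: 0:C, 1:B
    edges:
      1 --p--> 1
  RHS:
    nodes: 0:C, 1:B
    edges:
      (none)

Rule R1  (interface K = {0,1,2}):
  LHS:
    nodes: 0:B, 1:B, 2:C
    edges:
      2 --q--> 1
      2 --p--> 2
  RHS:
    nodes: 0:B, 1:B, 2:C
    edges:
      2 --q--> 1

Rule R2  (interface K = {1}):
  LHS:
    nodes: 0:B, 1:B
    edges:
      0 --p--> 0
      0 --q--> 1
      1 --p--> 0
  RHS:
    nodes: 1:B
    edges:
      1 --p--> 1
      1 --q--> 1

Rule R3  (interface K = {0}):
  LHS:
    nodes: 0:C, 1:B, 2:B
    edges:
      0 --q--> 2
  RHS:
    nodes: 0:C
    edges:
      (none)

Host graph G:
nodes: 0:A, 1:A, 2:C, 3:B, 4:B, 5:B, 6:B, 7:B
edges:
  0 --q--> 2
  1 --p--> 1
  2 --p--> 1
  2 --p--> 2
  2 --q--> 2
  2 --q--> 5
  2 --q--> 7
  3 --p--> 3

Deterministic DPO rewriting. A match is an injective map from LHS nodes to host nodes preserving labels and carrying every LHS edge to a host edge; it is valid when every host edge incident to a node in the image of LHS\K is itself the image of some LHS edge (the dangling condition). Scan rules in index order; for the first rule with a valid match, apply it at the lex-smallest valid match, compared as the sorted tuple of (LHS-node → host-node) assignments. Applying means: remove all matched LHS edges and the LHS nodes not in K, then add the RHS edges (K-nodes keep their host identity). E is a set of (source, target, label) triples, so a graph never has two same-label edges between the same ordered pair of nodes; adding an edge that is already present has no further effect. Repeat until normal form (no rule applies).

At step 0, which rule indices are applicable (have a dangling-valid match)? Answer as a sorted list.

R0: 1 valid match — {0↦2, 1↦3}
R1: 8 valid matches — {0↦3, 1↦5, 2↦2}, {0↦3, 1↦7, 2↦2}, {0↦4, 1↦5, 2↦2} (+5 more)
R2: no valid match — LHS pattern not found
R3: 4 valid matches — {0↦2, 1↦4, 2↦5}, {0↦2, 1↦4, 2↦7}, {0↦2, 1↦6, 2↦5} (+1 more)

Answer: [R0,R1,R3]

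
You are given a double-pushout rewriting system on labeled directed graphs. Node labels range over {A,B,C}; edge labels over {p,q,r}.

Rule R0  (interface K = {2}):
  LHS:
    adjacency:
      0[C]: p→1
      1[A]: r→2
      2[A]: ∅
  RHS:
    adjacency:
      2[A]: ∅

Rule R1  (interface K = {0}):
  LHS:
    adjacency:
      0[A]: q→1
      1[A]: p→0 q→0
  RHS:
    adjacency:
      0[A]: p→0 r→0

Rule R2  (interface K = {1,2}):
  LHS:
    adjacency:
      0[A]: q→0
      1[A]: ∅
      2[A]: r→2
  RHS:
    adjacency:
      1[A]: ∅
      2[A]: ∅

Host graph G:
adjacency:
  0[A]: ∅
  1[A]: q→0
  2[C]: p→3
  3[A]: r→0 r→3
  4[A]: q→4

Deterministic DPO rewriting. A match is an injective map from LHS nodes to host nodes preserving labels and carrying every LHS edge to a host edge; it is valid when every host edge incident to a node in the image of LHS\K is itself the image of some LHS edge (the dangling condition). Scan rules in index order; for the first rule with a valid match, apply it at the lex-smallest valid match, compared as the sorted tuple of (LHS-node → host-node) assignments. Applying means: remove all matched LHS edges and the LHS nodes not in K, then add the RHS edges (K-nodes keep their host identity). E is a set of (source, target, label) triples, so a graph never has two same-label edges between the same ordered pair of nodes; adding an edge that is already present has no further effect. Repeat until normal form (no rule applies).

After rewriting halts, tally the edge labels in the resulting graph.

start.  V:5 E:5  edges: 1-q->0 2-p->3 3-r->0 3-r->3 4-q->4
1. fire R2 via {0↦4, 1↦0, 2↦3}  →  V:4 E:3  edges: 1-q->0 2-p->3 3-r->0
2. fire R0 via {0↦2, 1↦3, 2↦0}  →  V:2 E:1  edges: 1-q->0
normal form: no rule applies after step 2
NF edges: [(1, 0, 'q')]

Answer: q:1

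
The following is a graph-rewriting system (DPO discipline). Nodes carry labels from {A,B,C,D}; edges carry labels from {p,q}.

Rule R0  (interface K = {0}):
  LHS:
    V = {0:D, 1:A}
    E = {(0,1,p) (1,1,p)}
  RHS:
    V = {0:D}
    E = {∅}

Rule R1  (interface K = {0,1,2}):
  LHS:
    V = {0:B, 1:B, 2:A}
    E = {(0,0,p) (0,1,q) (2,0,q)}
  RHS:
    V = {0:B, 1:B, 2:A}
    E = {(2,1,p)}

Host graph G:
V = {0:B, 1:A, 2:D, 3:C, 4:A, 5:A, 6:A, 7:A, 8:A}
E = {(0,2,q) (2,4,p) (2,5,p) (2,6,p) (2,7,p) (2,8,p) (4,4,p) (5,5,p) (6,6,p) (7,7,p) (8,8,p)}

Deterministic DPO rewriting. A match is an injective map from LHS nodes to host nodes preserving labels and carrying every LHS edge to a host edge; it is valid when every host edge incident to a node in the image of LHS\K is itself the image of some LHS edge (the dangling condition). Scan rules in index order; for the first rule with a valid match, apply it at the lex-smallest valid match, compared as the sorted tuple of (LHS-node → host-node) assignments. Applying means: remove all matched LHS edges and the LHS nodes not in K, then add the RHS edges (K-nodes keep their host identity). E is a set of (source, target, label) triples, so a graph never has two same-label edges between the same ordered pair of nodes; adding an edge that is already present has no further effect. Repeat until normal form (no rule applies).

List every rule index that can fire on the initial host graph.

Answer: [R0]

Derivation:
R0: 5 valid matches — {0↦2, 1↦4}, {0↦2, 1↦5}, {0↦2, 1↦6} (+2 more)
R1: no valid match — LHS pattern not found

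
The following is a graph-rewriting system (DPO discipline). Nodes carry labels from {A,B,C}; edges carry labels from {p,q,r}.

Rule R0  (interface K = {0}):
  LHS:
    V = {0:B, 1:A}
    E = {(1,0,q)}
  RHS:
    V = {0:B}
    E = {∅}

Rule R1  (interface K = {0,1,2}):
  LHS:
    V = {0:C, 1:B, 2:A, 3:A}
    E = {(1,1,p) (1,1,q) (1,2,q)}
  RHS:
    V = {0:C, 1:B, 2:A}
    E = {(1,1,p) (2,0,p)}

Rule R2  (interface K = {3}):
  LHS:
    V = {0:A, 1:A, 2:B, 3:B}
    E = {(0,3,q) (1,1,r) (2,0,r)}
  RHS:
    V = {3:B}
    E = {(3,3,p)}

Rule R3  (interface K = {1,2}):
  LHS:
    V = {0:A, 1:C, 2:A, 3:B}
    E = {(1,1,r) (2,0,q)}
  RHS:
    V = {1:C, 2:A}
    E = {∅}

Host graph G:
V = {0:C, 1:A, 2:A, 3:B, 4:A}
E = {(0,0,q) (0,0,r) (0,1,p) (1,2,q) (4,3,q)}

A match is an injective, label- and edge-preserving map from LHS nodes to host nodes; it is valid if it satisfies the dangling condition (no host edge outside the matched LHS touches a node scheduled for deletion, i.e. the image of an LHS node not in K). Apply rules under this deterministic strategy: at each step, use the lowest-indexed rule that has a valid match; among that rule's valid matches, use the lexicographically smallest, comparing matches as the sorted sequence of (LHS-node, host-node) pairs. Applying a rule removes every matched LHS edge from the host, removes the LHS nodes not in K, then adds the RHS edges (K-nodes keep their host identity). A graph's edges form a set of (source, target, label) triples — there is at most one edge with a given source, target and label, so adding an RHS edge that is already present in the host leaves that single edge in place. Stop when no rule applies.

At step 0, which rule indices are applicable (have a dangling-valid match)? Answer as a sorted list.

R0: 1 valid match — {0↦3, 1↦4}
R1: no valid match — LHS pattern not found
R2: no valid match — LHS pattern not found
R3: no valid match — 1 raw match, all fail dangling condition

Answer: [R0]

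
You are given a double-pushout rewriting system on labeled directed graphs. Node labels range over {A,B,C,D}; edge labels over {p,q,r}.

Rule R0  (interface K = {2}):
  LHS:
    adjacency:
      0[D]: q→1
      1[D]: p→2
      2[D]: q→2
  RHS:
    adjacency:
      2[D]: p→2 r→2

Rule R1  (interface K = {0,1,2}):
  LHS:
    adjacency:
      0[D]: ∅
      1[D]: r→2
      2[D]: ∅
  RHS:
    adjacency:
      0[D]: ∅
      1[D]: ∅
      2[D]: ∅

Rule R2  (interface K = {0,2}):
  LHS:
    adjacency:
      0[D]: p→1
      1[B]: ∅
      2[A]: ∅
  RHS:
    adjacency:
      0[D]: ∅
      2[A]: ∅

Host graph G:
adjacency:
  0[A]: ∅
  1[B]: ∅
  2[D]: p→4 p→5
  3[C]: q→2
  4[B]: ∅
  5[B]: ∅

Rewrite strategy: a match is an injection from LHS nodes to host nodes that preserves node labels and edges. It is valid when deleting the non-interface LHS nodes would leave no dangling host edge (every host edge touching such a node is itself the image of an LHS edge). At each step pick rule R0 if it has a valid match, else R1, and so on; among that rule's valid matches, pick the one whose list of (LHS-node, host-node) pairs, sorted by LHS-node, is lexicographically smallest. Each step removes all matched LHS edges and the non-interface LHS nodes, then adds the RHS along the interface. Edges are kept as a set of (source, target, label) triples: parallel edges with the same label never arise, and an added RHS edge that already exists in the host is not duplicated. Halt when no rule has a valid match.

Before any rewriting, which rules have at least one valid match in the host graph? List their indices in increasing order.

R0: no valid match — LHS pattern not found
R1: no valid match — LHS pattern not found
R2: 2 valid matches — {0↦2, 1↦4, 2↦0}, {0↦2, 1↦5, 2↦0}

Answer: [R2]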